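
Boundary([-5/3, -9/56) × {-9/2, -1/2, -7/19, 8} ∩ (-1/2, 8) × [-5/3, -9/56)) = [-1/2, -9/56] × {-1/2, -7/19}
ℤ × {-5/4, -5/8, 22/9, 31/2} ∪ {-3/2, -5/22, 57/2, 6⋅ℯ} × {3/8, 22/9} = (ℤ × {-5/4, -5/8, 22/9, 31/2}) ∪ ({-3/2, -5/22, 57/2, 6⋅ℯ} × {3/8, 22/9})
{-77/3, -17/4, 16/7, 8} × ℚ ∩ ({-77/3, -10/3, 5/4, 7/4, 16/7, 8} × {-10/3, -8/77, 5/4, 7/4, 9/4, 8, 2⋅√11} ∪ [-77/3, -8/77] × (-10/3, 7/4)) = ({-77/3, -17/4} × (ℚ ∩ (-10/3, 7/4))) ∪ ({-77/3, 16/7, 8} × {-10/3, -8/77, 5/4, 7/4, 9/4, 8})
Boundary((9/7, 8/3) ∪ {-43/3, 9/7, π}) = {-43/3, 9/7, 8/3, π}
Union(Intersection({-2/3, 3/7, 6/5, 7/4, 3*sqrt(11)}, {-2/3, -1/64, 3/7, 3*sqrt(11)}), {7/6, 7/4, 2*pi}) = {-2/3, 3/7, 7/6, 7/4, 3*sqrt(11), 2*pi}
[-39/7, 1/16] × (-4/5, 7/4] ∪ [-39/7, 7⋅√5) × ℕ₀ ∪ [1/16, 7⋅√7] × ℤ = ([-39/7, 1/16] × (-4/5, 7/4]) ∪ ([-39/7, 7⋅√5) × ℕ₀) ∪ ([1/16, 7⋅√7] × ℤ)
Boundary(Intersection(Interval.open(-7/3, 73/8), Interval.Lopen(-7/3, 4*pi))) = {-7/3, 73/8}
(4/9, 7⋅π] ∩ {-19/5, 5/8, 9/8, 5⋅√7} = {5/8, 9/8, 5⋅√7}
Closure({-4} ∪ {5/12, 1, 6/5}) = {-4, 5/12, 1, 6/5}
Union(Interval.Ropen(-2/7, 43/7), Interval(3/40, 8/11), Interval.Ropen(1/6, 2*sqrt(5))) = Interval.Ropen(-2/7, 43/7)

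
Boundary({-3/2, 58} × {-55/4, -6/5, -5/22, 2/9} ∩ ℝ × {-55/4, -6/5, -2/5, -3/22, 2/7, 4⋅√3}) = {-3/2, 58} × {-55/4, -6/5}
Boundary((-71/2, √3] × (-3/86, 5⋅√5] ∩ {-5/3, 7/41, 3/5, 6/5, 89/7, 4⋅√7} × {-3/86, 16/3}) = {-5/3, 7/41, 3/5, 6/5} × {16/3}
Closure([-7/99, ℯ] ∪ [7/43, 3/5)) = [-7/99, ℯ]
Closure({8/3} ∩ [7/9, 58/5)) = {8/3}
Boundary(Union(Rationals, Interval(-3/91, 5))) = Union(Interval(-oo, -3/91), Interval(5, oo))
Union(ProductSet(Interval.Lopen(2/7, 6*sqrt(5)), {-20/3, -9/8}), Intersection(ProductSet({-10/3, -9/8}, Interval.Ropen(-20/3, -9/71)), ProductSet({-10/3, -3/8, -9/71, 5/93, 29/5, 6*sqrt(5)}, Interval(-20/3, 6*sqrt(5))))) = Union(ProductSet({-10/3}, Interval.Ropen(-20/3, -9/71)), ProductSet(Interval.Lopen(2/7, 6*sqrt(5)), {-20/3, -9/8}))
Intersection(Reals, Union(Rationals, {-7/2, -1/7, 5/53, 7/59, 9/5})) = Rationals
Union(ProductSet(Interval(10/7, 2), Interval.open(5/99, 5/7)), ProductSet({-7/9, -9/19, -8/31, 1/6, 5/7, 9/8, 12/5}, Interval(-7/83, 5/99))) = Union(ProductSet({-7/9, -9/19, -8/31, 1/6, 5/7, 9/8, 12/5}, Interval(-7/83, 5/99)), ProductSet(Interval(10/7, 2), Interval.open(5/99, 5/7)))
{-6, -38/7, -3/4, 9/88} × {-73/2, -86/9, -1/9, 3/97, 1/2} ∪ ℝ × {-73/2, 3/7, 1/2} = (ℝ × {-73/2, 3/7, 1/2}) ∪ ({-6, -38/7, -3/4, 9/88} × {-73/2, -86/9, -1/9, 3/97, 1/2})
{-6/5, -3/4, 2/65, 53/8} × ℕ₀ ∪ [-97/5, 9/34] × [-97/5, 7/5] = ({-6/5, -3/4, 2/65, 53/8} × ℕ₀) ∪ ([-97/5, 9/34] × [-97/5, 7/5])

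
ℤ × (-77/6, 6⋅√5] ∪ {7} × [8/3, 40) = ({7} × [8/3, 40)) ∪ (ℤ × (-77/6, 6⋅√5])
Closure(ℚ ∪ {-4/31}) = ℝ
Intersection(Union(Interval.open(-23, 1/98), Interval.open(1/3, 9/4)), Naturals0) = Union(Range(0, 1, 1), Range(1, 3, 1))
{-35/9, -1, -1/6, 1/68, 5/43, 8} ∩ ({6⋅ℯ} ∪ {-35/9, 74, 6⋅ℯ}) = {-35/9}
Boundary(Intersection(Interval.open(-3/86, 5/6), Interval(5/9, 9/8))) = {5/9, 5/6}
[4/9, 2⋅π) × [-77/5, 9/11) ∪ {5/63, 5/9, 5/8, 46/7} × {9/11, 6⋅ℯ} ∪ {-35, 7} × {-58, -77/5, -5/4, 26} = ({-35, 7} × {-58, -77/5, -5/4, 26}) ∪ ({5/63, 5/9, 5/8, 46/7} × {9/11, 6⋅ℯ}) ∪ ([4/9, 2⋅π) × [-77/5, 9/11))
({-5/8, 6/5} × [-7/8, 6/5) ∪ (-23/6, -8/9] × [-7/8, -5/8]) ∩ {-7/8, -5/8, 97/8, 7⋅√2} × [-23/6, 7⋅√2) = {-5/8} × [-7/8, 6/5)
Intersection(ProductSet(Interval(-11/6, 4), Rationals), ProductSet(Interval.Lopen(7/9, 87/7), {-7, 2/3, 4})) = ProductSet(Interval.Lopen(7/9, 4), {-7, 2/3, 4})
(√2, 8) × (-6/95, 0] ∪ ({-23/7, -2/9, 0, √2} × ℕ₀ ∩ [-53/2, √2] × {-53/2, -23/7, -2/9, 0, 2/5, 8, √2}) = ({-23/7, -2/9, 0, √2} × {0, 8}) ∪ ((√2, 8) × (-6/95, 0])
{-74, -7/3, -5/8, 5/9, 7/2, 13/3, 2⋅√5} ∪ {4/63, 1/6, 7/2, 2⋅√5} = {-74, -7/3, -5/8, 4/63, 1/6, 5/9, 7/2, 13/3, 2⋅√5}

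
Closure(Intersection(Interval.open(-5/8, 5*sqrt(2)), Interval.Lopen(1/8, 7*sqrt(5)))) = Interval(1/8, 5*sqrt(2))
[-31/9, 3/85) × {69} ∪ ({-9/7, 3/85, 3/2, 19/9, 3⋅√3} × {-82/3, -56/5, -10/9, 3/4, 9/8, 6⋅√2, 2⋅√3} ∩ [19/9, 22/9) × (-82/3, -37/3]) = [-31/9, 3/85) × {69}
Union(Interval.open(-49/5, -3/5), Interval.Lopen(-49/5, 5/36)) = Interval.Lopen(-49/5, 5/36)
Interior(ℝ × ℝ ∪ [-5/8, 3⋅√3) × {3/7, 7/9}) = ℝ × ℝ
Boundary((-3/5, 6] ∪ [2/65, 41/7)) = {-3/5, 6}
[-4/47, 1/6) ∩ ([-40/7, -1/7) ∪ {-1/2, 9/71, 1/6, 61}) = {9/71}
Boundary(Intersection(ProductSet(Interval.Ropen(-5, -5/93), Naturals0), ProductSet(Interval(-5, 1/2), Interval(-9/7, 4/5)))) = ProductSet(Interval(-5, -5/93), Range(0, 1, 1))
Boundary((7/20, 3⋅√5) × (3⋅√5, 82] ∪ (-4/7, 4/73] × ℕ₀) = ({7/20, 3⋅√5} × [3⋅√5, 82]) ∪ ([7/20, 3⋅√5] × {82, 3⋅√5}) ∪ ([-4/7, 4/73] × (ℕ₀ ∪ (ℕ₀ \ (3⋅√5, 82))))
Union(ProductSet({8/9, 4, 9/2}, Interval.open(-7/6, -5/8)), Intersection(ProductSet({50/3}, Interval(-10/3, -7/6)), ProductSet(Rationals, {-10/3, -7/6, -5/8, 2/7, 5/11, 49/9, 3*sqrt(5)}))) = Union(ProductSet({50/3}, {-10/3, -7/6}), ProductSet({8/9, 4, 9/2}, Interval.open(-7/6, -5/8)))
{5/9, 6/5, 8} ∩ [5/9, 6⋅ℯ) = {5/9, 6/5, 8}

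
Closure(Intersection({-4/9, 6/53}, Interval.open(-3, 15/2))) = {-4/9, 6/53}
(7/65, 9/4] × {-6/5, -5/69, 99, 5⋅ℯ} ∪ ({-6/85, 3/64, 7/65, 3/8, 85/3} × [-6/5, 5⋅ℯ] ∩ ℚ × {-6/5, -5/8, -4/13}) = ({-6/85, 3/64, 7/65, 3/8, 85/3} × {-6/5, -5/8, -4/13}) ∪ ((7/65, 9/4] × {-6/5, -5/69, 99, 5⋅ℯ})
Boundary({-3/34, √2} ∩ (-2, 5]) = {-3/34, √2}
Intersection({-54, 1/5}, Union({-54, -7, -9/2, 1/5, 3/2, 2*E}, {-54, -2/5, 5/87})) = {-54, 1/5}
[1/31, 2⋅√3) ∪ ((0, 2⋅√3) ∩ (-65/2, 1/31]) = (0, 2⋅√3)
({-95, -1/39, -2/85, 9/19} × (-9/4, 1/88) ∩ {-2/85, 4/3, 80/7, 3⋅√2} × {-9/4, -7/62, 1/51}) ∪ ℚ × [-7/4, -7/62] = ℚ × [-7/4, -7/62]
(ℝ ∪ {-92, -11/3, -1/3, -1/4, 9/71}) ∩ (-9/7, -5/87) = (-9/7, -5/87)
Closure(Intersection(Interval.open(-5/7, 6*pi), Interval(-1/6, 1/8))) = Interval(-1/6, 1/8)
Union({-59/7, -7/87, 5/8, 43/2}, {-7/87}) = {-59/7, -7/87, 5/8, 43/2}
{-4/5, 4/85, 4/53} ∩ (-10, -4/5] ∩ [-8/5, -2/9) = {-4/5}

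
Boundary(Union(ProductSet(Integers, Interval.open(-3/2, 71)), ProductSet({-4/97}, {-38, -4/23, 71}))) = Union(ProductSet({-4/97}, {-38, -4/23, 71}), ProductSet(Integers, Interval(-3/2, 71)))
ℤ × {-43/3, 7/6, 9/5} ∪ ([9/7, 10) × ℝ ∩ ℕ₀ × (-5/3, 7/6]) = (ℤ × {-43/3, 7/6, 9/5}) ∪ ({2, 3, …, 9} × (-5/3, 7/6])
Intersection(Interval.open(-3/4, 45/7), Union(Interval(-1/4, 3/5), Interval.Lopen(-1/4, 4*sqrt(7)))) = Interval.Ropen(-1/4, 45/7)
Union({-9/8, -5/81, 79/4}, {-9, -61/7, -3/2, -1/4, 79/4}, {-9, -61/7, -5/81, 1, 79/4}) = {-9, -61/7, -3/2, -9/8, -1/4, -5/81, 1, 79/4}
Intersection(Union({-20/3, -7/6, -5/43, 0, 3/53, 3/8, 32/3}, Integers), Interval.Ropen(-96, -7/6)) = Union({-20/3}, Range(-96, -1, 1))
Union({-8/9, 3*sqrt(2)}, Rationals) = Union({3*sqrt(2)}, Rationals)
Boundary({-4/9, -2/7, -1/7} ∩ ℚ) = {-4/9, -2/7, -1/7}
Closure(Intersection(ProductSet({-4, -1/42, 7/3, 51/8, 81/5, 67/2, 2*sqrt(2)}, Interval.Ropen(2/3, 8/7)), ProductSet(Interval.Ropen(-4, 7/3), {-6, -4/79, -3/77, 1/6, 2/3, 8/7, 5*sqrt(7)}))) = ProductSet({-4, -1/42}, {2/3})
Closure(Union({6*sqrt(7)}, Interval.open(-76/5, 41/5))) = Union({6*sqrt(7)}, Interval(-76/5, 41/5))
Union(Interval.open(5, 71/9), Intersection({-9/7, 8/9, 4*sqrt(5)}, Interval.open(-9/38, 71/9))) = Union({8/9}, Interval.open(5, 71/9))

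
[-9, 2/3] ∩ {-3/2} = {-3/2}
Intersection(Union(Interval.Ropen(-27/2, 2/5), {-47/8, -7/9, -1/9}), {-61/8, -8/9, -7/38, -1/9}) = {-61/8, -8/9, -7/38, -1/9}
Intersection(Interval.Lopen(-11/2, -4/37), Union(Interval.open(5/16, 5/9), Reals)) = Interval.Lopen(-11/2, -4/37)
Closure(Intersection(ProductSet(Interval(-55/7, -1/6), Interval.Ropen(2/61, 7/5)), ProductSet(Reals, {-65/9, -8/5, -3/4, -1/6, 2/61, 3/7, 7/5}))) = ProductSet(Interval(-55/7, -1/6), {2/61, 3/7})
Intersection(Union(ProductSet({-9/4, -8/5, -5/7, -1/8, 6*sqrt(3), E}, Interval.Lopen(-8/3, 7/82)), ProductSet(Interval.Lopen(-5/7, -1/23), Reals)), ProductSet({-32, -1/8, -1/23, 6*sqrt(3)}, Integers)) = Union(ProductSet({-1/8, -1/23}, Integers), ProductSet({-1/8, 6*sqrt(3)}, Range(-2, 1, 1)))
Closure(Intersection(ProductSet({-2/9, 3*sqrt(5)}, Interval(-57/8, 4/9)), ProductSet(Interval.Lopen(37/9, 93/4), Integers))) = ProductSet({3*sqrt(5)}, Range(-7, 1, 1))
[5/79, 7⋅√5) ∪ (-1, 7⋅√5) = (-1, 7⋅√5)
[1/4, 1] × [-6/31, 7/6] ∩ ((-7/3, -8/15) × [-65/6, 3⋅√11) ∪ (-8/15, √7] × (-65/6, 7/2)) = [1/4, 1] × [-6/31, 7/6]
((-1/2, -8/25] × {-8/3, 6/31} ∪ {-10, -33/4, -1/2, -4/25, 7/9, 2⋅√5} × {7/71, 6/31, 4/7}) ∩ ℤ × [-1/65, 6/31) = {-10} × {7/71}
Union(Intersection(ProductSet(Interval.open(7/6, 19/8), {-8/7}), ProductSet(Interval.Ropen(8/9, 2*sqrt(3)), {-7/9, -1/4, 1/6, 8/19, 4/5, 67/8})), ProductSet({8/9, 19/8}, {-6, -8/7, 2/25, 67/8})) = ProductSet({8/9, 19/8}, {-6, -8/7, 2/25, 67/8})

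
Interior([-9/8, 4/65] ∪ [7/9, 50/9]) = (-9/8, 4/65) ∪ (7/9, 50/9)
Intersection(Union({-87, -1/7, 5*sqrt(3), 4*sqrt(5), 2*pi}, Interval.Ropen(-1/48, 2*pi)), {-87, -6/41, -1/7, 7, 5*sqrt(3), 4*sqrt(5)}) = {-87, -1/7, 5*sqrt(3), 4*sqrt(5)}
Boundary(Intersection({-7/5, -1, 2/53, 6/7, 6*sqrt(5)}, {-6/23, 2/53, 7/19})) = {2/53}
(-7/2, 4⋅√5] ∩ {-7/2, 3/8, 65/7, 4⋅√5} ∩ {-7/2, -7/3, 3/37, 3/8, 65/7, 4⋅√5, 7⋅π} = {3/8, 4⋅√5}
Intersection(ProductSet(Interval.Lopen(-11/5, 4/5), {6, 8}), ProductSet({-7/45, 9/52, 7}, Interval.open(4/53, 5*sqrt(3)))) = ProductSet({-7/45, 9/52}, {6, 8})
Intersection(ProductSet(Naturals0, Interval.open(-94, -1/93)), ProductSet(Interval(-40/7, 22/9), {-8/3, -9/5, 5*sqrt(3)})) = ProductSet(Range(0, 3, 1), {-8/3, -9/5})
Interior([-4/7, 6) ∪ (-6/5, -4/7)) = (-6/5, 6)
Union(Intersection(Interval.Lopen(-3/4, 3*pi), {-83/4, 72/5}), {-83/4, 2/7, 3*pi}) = {-83/4, 2/7, 3*pi}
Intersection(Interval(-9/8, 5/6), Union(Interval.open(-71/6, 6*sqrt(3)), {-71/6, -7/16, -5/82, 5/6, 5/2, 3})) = Interval(-9/8, 5/6)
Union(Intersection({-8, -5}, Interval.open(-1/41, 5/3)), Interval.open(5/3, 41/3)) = Interval.open(5/3, 41/3)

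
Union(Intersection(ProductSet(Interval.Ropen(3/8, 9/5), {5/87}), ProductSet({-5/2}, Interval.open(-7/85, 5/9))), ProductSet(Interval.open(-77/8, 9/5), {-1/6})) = ProductSet(Interval.open(-77/8, 9/5), {-1/6})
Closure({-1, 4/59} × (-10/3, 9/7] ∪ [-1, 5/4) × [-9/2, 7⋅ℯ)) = ({-1, 5/4} × [-9/2, 7⋅ℯ]) ∪ ([-1, 5/4] × {-9/2, 7⋅ℯ}) ∪ ([-1, 5/4) × [-9/2, 7⋅ℯ))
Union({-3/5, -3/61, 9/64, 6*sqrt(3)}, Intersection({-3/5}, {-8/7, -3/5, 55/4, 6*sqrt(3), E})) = {-3/5, -3/61, 9/64, 6*sqrt(3)}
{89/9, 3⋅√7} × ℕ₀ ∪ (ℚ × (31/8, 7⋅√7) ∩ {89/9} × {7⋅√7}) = {89/9, 3⋅√7} × ℕ₀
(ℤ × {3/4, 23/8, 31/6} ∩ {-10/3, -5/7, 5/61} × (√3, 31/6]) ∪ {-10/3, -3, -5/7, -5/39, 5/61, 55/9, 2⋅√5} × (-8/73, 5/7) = {-10/3, -3, -5/7, -5/39, 5/61, 55/9, 2⋅√5} × (-8/73, 5/7)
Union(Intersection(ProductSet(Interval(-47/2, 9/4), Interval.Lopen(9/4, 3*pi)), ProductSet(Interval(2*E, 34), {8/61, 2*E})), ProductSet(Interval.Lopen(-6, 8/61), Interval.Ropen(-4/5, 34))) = ProductSet(Interval.Lopen(-6, 8/61), Interval.Ropen(-4/5, 34))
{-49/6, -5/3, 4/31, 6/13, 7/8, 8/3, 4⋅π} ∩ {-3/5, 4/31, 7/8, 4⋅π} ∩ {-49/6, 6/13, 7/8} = {7/8}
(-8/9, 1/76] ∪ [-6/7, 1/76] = (-8/9, 1/76]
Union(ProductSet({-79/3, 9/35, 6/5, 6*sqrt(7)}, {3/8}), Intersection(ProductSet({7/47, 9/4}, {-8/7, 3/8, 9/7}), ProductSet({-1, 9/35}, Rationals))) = ProductSet({-79/3, 9/35, 6/5, 6*sqrt(7)}, {3/8})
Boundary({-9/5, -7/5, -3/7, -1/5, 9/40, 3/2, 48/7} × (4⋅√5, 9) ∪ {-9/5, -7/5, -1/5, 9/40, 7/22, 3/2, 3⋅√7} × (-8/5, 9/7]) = ({-9/5, -7/5, -3/7, -1/5, 9/40, 3/2, 48/7} × [4⋅√5, 9]) ∪ ({-9/5, -7/5, -1/5, 9/40, 7/22, 3/2, 3⋅√7} × [-8/5, 9/7])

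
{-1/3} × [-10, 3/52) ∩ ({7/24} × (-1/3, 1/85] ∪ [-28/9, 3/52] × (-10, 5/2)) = {-1/3} × (-10, 3/52)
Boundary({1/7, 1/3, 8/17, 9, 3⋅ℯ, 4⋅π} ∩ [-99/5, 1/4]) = {1/7}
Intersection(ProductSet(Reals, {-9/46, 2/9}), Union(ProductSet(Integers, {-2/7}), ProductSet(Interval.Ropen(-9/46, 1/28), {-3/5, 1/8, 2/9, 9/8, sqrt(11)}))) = ProductSet(Interval.Ropen(-9/46, 1/28), {2/9})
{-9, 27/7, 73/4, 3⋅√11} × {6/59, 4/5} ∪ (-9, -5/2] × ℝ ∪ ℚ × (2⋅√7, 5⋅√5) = ((-9, -5/2] × ℝ) ∪ ({-9, 27/7, 73/4, 3⋅√11} × {6/59, 4/5}) ∪ (ℚ × (2⋅√7, 5⋅√5))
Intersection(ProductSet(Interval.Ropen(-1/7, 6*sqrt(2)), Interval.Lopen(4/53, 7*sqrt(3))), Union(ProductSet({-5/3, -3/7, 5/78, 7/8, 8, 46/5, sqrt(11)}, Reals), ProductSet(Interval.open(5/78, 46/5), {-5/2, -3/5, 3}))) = Union(ProductSet({5/78, 7/8, 8, sqrt(11)}, Interval.Lopen(4/53, 7*sqrt(3))), ProductSet(Interval.open(5/78, 6*sqrt(2)), {3}))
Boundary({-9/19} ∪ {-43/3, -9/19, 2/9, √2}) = {-43/3, -9/19, 2/9, √2}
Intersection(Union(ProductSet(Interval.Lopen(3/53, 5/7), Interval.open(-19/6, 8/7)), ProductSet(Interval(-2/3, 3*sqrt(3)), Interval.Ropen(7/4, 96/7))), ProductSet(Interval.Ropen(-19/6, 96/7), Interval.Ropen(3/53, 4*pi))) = Union(ProductSet(Interval(-2/3, 3*sqrt(3)), Interval.Ropen(7/4, 4*pi)), ProductSet(Interval.Lopen(3/53, 5/7), Interval.Ropen(3/53, 8/7)))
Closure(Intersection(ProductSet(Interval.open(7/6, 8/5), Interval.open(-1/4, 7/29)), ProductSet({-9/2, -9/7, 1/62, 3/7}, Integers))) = EmptySet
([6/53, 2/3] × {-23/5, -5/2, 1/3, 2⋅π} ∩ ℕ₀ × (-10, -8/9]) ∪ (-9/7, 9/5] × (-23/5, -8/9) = (-9/7, 9/5] × (-23/5, -8/9)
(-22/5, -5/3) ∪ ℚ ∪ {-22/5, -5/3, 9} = ℚ ∪ [-22/5, -5/3]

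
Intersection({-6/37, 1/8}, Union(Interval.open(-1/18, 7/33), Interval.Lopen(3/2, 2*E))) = {1/8}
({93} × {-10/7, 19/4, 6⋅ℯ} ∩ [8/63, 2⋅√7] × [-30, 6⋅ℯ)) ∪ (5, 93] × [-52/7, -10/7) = (5, 93] × [-52/7, -10/7)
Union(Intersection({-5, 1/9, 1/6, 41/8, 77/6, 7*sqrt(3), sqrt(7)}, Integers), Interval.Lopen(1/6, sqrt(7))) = Union({-5}, Interval.Lopen(1/6, sqrt(7)))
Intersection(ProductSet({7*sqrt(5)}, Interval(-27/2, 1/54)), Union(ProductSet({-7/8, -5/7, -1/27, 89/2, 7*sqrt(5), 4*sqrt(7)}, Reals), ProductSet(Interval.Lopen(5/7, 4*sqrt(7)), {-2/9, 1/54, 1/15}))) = ProductSet({7*sqrt(5)}, Interval(-27/2, 1/54))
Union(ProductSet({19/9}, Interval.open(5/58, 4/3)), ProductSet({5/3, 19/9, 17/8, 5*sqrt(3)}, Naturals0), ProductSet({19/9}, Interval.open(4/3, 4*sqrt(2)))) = Union(ProductSet({19/9}, Union(Interval.open(5/58, 4/3), Interval.open(4/3, 4*sqrt(2)))), ProductSet({5/3, 19/9, 17/8, 5*sqrt(3)}, Naturals0))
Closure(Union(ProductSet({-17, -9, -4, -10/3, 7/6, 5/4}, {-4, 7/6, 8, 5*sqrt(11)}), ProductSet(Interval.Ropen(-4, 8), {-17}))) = Union(ProductSet({-17, -9, -4, -10/3, 7/6, 5/4}, {-4, 7/6, 8, 5*sqrt(11)}), ProductSet(Interval(-4, 8), {-17}))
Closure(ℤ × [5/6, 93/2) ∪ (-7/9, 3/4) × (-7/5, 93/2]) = (ℤ × [5/6, 93/2]) ∪ ({-7/9, 3/4} × [-7/5, 93/2]) ∪ ([-7/9, 3/4] × {-7/5, 93/2}) ∪ ((-7/9, 3/4) × (-7/5, 93/2])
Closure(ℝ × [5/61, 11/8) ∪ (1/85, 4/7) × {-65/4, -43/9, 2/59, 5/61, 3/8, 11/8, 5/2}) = (ℝ × [5/61, 11/8]) ∪ ([1/85, 4/7] × {-65/4, -43/9, 2/59, 5/61, 11/8, 5/2}) ∪ ((1/85, 4/7) × {-65/4, -43/9, 2/59, 5/61, 3/8, 11/8, 5/2})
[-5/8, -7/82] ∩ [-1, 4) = [-5/8, -7/82]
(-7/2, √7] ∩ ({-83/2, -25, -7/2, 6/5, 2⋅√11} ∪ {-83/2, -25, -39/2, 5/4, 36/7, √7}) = {6/5, 5/4, √7}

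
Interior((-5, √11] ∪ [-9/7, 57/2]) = (-5, 57/2)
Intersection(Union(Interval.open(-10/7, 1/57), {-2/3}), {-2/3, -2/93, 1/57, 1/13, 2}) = {-2/3, -2/93}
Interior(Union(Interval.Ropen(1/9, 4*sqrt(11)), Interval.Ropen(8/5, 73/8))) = Interval.open(1/9, 4*sqrt(11))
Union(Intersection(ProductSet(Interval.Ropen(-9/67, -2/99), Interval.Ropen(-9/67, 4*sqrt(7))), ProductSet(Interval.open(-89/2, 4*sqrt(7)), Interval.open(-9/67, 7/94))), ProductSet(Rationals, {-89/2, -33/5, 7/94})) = Union(ProductSet(Interval.Ropen(-9/67, -2/99), Interval.open(-9/67, 7/94)), ProductSet(Rationals, {-89/2, -33/5, 7/94}))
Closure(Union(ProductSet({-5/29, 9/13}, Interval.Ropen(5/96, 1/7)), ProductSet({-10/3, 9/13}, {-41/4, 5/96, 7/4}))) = Union(ProductSet({-10/3, 9/13}, {-41/4, 5/96, 7/4}), ProductSet({-5/29, 9/13}, Interval(5/96, 1/7)))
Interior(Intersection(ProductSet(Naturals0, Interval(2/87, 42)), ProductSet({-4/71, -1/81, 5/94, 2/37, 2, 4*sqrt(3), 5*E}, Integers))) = EmptySet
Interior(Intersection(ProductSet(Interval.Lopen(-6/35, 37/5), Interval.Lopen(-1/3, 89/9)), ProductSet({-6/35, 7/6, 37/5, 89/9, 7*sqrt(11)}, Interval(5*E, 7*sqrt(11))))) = EmptySet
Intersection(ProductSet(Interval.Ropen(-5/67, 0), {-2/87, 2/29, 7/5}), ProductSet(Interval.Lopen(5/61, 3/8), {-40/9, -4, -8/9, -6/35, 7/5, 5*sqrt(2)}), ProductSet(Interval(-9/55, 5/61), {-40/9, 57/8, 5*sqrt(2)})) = EmptySet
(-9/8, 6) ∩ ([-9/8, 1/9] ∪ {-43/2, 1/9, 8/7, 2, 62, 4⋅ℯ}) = (-9/8, 1/9] ∪ {8/7, 2}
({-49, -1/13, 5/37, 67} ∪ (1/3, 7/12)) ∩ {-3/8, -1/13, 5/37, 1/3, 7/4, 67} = {-1/13, 5/37, 67}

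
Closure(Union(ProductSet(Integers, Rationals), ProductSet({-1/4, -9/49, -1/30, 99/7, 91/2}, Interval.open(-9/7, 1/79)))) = Union(ProductSet({-1/4, -9/49, -1/30, 99/7, 91/2}, Interval(-9/7, 1/79)), ProductSet(Integers, Reals))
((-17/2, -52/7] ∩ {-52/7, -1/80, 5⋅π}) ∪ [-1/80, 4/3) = {-52/7} ∪ [-1/80, 4/3)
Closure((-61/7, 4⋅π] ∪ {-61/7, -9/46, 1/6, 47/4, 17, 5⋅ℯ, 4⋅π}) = [-61/7, 4⋅π] ∪ {17, 5⋅ℯ}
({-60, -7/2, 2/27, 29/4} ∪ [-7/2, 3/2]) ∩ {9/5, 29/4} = {29/4}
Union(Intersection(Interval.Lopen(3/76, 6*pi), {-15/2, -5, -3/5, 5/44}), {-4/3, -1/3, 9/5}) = {-4/3, -1/3, 5/44, 9/5}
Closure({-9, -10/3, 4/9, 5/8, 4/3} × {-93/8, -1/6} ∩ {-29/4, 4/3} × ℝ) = {4/3} × {-93/8, -1/6}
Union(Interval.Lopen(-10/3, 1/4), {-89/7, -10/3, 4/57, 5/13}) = Union({-89/7, 5/13}, Interval(-10/3, 1/4))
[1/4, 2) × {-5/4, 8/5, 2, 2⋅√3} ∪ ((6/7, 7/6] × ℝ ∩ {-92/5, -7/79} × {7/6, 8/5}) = [1/4, 2) × {-5/4, 8/5, 2, 2⋅√3}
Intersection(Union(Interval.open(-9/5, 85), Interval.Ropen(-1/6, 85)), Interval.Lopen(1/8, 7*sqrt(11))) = Interval.Lopen(1/8, 7*sqrt(11))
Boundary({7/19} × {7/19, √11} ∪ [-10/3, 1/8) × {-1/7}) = ({7/19} × {7/19, √11}) ∪ ([-10/3, 1/8] × {-1/7})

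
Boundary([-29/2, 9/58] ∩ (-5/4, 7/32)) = {-5/4, 9/58}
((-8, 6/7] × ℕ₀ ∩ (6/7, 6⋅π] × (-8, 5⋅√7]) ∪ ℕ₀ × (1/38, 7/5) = ℕ₀ × (1/38, 7/5)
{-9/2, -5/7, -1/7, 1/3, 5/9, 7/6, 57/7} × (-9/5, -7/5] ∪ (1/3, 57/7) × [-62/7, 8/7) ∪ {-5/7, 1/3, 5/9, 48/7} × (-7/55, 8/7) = ({-5/7, 1/3, 5/9, 48/7} × (-7/55, 8/7)) ∪ ((1/3, 57/7) × [-62/7, 8/7)) ∪ ({-9/2, -5/7, -1/7, 1/3, 5/9, 7/6, 57/7} × (-9/5, -7/5])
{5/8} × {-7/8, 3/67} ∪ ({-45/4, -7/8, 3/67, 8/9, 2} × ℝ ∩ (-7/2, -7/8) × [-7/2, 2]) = {5/8} × {-7/8, 3/67}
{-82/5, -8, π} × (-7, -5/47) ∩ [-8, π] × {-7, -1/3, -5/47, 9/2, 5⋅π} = {-8, π} × {-1/3}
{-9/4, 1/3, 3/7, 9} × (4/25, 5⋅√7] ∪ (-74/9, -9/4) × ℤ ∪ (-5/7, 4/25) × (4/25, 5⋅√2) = ((-74/9, -9/4) × ℤ) ∪ ({-9/4, 1/3, 3/7, 9} × (4/25, 5⋅√7]) ∪ ((-5/7, 4/25) × (4/25, 5⋅√2))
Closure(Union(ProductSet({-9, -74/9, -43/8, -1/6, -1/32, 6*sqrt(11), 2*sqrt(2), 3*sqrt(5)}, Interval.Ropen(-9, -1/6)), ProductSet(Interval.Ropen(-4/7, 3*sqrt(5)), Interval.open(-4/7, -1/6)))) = Union(ProductSet({-4/7, 3*sqrt(5)}, Interval(-4/7, -1/6)), ProductSet({-9, -74/9, -43/8, -1/6, -1/32, 6*sqrt(11), 2*sqrt(2), 3*sqrt(5)}, Interval(-9, -1/6)), ProductSet(Interval(-4/7, 3*sqrt(5)), {-4/7, -1/6}), ProductSet(Interval.Ropen(-4/7, 3*sqrt(5)), Interval.open(-4/7, -1/6)))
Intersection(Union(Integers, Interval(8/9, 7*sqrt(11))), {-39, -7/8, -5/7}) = {-39}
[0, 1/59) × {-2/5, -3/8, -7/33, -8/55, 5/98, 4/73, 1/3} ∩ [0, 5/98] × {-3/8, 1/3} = [0, 1/59) × {-3/8, 1/3}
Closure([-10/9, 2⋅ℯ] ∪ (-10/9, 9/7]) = [-10/9, 2⋅ℯ]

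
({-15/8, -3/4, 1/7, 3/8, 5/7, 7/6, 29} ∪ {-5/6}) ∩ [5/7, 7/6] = {5/7, 7/6}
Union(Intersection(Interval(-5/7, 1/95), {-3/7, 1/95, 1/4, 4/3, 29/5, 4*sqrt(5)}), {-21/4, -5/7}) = {-21/4, -5/7, -3/7, 1/95}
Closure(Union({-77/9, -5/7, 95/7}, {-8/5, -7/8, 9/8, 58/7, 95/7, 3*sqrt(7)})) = {-77/9, -8/5, -7/8, -5/7, 9/8, 58/7, 95/7, 3*sqrt(7)}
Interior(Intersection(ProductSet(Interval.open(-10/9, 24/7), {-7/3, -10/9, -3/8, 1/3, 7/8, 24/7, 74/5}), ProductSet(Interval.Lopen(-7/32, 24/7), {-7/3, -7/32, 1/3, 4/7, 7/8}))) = EmptySet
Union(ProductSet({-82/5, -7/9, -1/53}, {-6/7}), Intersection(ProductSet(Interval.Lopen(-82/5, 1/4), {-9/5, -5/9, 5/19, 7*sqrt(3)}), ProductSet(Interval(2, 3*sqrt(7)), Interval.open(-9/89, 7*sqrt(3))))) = ProductSet({-82/5, -7/9, -1/53}, {-6/7})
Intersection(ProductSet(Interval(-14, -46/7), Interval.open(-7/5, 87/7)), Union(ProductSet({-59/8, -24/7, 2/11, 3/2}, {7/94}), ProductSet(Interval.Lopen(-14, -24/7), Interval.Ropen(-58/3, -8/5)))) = ProductSet({-59/8}, {7/94})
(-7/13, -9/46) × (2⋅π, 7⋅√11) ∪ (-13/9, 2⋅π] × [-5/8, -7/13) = ((-13/9, 2⋅π] × [-5/8, -7/13)) ∪ ((-7/13, -9/46) × (2⋅π, 7⋅√11))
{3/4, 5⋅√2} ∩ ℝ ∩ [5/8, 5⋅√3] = {3/4, 5⋅√2}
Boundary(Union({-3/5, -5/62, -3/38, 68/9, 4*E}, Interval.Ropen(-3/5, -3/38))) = {-3/5, -3/38, 68/9, 4*E}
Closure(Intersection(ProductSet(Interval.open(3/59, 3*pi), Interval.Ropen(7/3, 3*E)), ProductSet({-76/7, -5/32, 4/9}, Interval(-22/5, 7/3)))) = ProductSet({4/9}, {7/3})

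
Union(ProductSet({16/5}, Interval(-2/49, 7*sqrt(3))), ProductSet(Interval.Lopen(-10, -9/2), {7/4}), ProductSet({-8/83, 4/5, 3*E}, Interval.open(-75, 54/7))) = Union(ProductSet({16/5}, Interval(-2/49, 7*sqrt(3))), ProductSet({-8/83, 4/5, 3*E}, Interval.open(-75, 54/7)), ProductSet(Interval.Lopen(-10, -9/2), {7/4}))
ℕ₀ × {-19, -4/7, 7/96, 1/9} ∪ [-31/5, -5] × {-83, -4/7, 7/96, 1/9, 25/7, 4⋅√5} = (ℕ₀ × {-19, -4/7, 7/96, 1/9}) ∪ ([-31/5, -5] × {-83, -4/7, 7/96, 1/9, 25/7, 4⋅√5})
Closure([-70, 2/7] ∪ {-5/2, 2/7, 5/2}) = [-70, 2/7] ∪ {5/2}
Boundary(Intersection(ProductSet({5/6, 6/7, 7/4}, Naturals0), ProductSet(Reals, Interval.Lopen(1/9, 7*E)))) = ProductSet({5/6, 6/7, 7/4}, Range(1, 20, 1))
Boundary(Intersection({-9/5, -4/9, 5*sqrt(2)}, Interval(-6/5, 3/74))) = {-4/9}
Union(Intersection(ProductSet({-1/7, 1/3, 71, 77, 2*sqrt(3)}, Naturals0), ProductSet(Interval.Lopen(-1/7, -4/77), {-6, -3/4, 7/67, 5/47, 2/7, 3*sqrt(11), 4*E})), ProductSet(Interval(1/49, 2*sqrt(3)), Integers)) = ProductSet(Interval(1/49, 2*sqrt(3)), Integers)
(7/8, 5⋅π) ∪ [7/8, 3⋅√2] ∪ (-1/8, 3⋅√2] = (-1/8, 5⋅π)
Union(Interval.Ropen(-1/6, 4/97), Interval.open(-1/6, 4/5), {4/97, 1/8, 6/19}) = Interval.Ropen(-1/6, 4/5)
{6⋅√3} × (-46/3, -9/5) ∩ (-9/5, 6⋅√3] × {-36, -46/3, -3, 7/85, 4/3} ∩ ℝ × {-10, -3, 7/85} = {6⋅√3} × {-3}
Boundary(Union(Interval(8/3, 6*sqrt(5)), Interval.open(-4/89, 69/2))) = {-4/89, 69/2}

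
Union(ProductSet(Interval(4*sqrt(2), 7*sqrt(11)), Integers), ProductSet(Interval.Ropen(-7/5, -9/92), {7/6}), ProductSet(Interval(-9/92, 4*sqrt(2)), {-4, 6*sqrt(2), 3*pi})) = Union(ProductSet(Interval.Ropen(-7/5, -9/92), {7/6}), ProductSet(Interval(-9/92, 4*sqrt(2)), {-4, 6*sqrt(2), 3*pi}), ProductSet(Interval(4*sqrt(2), 7*sqrt(11)), Integers))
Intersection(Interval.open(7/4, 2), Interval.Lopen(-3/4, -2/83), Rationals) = EmptySet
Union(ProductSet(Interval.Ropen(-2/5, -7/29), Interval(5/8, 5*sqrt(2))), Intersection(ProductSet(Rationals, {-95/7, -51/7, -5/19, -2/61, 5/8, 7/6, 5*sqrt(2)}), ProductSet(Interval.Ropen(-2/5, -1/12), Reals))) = Union(ProductSet(Intersection(Interval.Ropen(-2/5, -1/12), Rationals), {-95/7, -51/7, -5/19, -2/61, 5/8, 7/6, 5*sqrt(2)}), ProductSet(Interval.Ropen(-2/5, -7/29), Interval(5/8, 5*sqrt(2))))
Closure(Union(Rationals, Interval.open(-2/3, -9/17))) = Union(Interval(-oo, oo), Rationals)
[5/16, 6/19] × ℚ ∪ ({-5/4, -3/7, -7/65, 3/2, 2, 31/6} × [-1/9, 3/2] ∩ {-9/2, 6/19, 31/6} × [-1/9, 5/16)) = ([5/16, 6/19] × ℚ) ∪ ({31/6} × [-1/9, 5/16))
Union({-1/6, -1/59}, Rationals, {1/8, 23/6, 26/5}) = Rationals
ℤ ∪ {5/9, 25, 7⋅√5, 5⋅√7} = ℤ ∪ {5/9, 7⋅√5, 5⋅√7}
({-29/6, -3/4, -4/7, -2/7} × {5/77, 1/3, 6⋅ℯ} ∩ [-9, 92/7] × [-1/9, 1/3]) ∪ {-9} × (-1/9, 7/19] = ({-9} × (-1/9, 7/19]) ∪ ({-29/6, -3/4, -4/7, -2/7} × {5/77, 1/3})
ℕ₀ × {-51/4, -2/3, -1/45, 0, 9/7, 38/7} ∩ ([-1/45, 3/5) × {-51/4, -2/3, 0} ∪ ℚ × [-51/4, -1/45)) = (ℕ₀ × {-51/4, -2/3}) ∪ ({0} × {-51/4, -2/3, 0})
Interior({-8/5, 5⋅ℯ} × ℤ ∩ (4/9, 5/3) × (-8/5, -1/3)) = ∅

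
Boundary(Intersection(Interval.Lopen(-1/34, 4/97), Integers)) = Range(0, 1, 1)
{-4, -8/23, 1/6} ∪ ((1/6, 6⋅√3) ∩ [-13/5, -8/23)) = {-4, -8/23, 1/6}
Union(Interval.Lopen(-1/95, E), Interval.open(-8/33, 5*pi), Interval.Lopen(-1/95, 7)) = Interval.open(-8/33, 5*pi)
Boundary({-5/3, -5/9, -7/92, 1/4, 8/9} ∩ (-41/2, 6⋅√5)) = {-5/3, -5/9, -7/92, 1/4, 8/9}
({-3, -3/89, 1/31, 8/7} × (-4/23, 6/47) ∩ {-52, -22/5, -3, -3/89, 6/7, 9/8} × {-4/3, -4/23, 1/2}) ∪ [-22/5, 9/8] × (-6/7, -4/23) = [-22/5, 9/8] × (-6/7, -4/23)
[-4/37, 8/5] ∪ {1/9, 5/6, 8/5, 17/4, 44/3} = [-4/37, 8/5] ∪ {17/4, 44/3}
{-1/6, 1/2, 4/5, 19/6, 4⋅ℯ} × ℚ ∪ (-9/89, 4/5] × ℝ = ((-9/89, 4/5] × ℝ) ∪ ({-1/6, 1/2, 4/5, 19/6, 4⋅ℯ} × ℚ)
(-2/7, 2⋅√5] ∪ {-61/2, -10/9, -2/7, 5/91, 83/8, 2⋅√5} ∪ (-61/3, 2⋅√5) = {-61/2, 83/8} ∪ (-61/3, 2⋅√5]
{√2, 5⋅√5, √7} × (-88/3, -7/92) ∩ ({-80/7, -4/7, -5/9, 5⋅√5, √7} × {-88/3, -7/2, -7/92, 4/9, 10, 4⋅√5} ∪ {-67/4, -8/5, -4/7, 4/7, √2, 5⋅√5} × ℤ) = ({5⋅√5, √7} × {-7/2}) ∪ ({√2, 5⋅√5} × {-29, -28, …, -1})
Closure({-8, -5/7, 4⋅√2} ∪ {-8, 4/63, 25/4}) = {-8, -5/7, 4/63, 25/4, 4⋅√2}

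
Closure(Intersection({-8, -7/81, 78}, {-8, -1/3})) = {-8}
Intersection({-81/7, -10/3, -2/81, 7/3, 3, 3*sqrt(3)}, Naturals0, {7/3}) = EmptySet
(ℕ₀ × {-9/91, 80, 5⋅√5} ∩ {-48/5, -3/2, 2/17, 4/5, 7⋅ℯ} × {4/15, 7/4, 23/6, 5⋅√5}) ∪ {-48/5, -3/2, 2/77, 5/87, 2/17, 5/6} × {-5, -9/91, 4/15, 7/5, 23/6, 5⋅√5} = {-48/5, -3/2, 2/77, 5/87, 2/17, 5/6} × {-5, -9/91, 4/15, 7/5, 23/6, 5⋅√5}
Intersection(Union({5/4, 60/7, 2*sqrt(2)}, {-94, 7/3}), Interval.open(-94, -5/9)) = EmptySet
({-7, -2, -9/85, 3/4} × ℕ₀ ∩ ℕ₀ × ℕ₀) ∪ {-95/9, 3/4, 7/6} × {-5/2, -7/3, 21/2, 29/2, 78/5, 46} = {-95/9, 3/4, 7/6} × {-5/2, -7/3, 21/2, 29/2, 78/5, 46}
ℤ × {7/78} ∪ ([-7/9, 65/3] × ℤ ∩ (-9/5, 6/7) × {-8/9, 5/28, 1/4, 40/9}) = ℤ × {7/78}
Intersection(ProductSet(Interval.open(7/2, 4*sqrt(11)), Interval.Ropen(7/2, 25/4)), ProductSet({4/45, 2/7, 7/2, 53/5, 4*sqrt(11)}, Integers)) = ProductSet({53/5}, Range(4, 7, 1))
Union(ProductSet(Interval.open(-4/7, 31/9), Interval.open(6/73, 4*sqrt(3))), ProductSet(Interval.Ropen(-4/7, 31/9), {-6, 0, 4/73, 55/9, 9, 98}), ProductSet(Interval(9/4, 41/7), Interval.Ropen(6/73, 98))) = Union(ProductSet(Interval.Ropen(-4/7, 31/9), {-6, 0, 4/73, 55/9, 9, 98}), ProductSet(Interval.open(-4/7, 31/9), Interval.open(6/73, 4*sqrt(3))), ProductSet(Interval(9/4, 41/7), Interval.Ropen(6/73, 98)))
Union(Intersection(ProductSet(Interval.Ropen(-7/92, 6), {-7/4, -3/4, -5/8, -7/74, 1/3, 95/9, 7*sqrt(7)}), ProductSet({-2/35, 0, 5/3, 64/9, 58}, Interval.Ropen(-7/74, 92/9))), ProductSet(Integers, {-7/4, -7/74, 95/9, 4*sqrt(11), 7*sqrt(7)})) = Union(ProductSet({-2/35, 0, 5/3}, {-7/74, 1/3}), ProductSet(Integers, {-7/4, -7/74, 95/9, 4*sqrt(11), 7*sqrt(7)}))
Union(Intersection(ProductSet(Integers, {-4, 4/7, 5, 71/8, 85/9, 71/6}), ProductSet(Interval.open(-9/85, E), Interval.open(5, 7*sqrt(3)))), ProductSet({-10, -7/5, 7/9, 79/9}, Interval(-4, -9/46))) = Union(ProductSet({-10, -7/5, 7/9, 79/9}, Interval(-4, -9/46)), ProductSet(Range(0, 3, 1), {71/8, 85/9, 71/6}))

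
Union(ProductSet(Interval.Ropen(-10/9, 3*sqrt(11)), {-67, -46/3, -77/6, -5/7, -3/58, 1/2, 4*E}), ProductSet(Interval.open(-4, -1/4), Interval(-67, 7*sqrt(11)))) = Union(ProductSet(Interval.open(-4, -1/4), Interval(-67, 7*sqrt(11))), ProductSet(Interval.Ropen(-10/9, 3*sqrt(11)), {-67, -46/3, -77/6, -5/7, -3/58, 1/2, 4*E}))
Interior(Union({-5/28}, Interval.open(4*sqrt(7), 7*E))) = Interval.open(4*sqrt(7), 7*E)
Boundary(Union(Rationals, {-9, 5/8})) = Reals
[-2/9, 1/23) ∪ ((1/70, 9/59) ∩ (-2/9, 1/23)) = [-2/9, 1/23)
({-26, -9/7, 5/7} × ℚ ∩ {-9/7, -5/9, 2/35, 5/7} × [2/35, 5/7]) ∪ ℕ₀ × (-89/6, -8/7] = (ℕ₀ × (-89/6, -8/7]) ∪ ({-9/7, 5/7} × (ℚ ∩ [2/35, 5/7]))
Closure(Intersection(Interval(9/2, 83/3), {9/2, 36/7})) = {9/2, 36/7}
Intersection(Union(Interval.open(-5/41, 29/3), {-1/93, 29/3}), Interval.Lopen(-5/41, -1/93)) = Interval.Lopen(-5/41, -1/93)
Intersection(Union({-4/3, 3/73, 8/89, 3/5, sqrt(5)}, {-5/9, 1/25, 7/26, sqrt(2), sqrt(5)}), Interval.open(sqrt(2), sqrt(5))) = EmptySet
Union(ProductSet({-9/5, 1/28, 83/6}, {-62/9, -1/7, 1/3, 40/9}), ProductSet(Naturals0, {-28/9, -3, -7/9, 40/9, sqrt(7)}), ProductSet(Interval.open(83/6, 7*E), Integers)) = Union(ProductSet({-9/5, 1/28, 83/6}, {-62/9, -1/7, 1/3, 40/9}), ProductSet(Interval.open(83/6, 7*E), Integers), ProductSet(Naturals0, {-28/9, -3, -7/9, 40/9, sqrt(7)}))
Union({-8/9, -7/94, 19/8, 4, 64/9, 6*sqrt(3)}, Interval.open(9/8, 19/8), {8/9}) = Union({-8/9, -7/94, 8/9, 4, 64/9, 6*sqrt(3)}, Interval.Lopen(9/8, 19/8))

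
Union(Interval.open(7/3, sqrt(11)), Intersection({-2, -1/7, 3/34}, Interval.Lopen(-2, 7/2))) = Union({-1/7, 3/34}, Interval.open(7/3, sqrt(11)))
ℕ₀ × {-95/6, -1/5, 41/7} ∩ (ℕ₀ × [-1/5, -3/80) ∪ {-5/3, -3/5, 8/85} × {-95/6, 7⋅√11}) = ℕ₀ × {-1/5}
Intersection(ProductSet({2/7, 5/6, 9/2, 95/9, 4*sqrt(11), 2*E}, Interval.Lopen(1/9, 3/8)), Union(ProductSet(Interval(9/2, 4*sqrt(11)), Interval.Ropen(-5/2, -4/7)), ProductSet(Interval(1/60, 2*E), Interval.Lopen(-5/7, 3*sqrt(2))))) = ProductSet({2/7, 5/6, 9/2, 2*E}, Interval.Lopen(1/9, 3/8))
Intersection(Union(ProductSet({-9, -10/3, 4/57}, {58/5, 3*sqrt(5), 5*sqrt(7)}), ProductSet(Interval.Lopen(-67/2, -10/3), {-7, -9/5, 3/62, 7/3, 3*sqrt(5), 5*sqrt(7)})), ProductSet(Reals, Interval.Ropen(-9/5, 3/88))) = ProductSet(Interval.Lopen(-67/2, -10/3), {-9/5})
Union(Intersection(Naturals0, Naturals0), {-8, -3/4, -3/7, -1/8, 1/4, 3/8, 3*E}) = Union({-8, -3/4, -3/7, -1/8, 1/4, 3/8, 3*E}, Naturals0)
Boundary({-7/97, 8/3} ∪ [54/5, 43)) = {-7/97, 8/3, 54/5, 43}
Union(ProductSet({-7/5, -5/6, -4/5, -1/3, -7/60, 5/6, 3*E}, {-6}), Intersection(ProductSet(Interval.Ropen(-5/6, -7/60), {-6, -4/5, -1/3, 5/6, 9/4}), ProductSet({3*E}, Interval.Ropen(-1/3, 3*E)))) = ProductSet({-7/5, -5/6, -4/5, -1/3, -7/60, 5/6, 3*E}, {-6})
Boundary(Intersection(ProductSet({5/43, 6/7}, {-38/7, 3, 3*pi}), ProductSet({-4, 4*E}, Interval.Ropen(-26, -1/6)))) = EmptySet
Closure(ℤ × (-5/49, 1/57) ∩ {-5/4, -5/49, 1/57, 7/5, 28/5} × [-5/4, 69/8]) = ∅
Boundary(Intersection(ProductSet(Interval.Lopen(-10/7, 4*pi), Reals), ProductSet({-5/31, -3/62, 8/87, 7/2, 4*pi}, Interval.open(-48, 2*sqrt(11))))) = ProductSet({-5/31, -3/62, 8/87, 7/2, 4*pi}, Interval(-48, 2*sqrt(11)))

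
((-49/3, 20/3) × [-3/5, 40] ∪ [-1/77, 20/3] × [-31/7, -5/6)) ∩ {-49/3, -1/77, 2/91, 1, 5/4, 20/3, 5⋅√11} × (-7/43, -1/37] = {-1/77, 2/91, 1, 5/4} × (-7/43, -1/37]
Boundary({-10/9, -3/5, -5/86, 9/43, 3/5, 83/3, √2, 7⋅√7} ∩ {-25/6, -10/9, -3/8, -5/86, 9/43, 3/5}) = {-10/9, -5/86, 9/43, 3/5}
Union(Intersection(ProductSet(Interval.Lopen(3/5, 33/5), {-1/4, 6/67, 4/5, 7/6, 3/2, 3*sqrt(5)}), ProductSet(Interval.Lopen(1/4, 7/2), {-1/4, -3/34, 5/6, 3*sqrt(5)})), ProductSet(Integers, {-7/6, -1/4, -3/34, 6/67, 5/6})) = Union(ProductSet(Integers, {-7/6, -1/4, -3/34, 6/67, 5/6}), ProductSet(Interval.Lopen(3/5, 7/2), {-1/4, 3*sqrt(5)}))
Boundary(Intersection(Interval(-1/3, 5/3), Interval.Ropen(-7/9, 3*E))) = {-1/3, 5/3}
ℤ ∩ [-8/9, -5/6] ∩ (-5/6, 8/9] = ∅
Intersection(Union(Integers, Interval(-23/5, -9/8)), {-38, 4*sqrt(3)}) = {-38}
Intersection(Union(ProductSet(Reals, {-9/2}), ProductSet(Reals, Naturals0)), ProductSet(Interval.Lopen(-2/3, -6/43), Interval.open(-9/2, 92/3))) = ProductSet(Interval.Lopen(-2/3, -6/43), Range(0, 31, 1))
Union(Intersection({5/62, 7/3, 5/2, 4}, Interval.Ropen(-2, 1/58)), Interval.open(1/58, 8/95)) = Interval.open(1/58, 8/95)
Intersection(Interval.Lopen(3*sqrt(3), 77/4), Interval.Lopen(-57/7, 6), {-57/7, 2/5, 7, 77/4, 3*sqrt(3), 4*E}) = EmptySet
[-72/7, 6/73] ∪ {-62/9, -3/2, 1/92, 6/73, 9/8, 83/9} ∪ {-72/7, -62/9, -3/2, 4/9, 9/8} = [-72/7, 6/73] ∪ {4/9, 9/8, 83/9}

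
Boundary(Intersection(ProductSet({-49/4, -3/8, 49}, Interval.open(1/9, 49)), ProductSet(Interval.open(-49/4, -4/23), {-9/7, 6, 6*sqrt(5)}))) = ProductSet({-3/8}, {6, 6*sqrt(5)})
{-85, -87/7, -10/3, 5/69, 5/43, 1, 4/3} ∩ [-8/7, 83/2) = {5/69, 5/43, 1, 4/3}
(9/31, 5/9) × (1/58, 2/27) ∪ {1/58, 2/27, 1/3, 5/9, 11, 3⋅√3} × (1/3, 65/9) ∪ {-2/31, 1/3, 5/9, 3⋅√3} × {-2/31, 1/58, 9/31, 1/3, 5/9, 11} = ((9/31, 5/9) × (1/58, 2/27)) ∪ ({-2/31, 1/3, 5/9, 3⋅√3} × {-2/31, 1/58, 9/31, 1/3, 5/9, 11}) ∪ ({1/58, 2/27, 1/3, 5/9, 11, 3⋅√3} × (1/3, 65/9))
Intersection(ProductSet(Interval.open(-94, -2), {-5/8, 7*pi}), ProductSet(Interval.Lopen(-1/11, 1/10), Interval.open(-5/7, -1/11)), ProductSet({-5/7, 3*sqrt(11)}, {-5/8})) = EmptySet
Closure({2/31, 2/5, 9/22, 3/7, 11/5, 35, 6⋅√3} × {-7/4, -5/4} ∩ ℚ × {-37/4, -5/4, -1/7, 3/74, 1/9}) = {2/31, 2/5, 9/22, 3/7, 11/5, 35} × {-5/4}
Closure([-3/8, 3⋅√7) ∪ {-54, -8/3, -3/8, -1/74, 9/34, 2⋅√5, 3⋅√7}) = {-54, -8/3} ∪ [-3/8, 3⋅√7]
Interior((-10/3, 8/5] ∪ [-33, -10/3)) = (-33, -10/3) ∪ (-10/3, 8/5)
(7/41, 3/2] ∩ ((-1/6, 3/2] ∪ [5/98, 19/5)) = (7/41, 3/2]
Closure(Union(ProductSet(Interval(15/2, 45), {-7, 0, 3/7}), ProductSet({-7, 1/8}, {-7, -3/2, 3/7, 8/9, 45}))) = Union(ProductSet({-7, 1/8}, {-7, -3/2, 3/7, 8/9, 45}), ProductSet(Interval(15/2, 45), {-7, 0, 3/7}))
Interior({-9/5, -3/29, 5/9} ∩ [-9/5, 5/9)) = ∅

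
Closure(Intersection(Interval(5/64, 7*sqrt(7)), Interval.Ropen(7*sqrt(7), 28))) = {7*sqrt(7)}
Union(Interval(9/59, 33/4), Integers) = Union(Integers, Interval(9/59, 33/4))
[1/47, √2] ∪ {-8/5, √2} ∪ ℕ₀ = {-8/5} ∪ ℕ₀ ∪ [1/47, √2]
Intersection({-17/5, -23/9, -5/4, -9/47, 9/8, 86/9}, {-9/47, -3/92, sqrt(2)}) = {-9/47}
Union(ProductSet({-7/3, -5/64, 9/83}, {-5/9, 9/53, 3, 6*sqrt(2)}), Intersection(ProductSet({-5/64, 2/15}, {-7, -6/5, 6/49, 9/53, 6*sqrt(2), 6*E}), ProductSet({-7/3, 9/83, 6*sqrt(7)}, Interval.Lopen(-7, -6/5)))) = ProductSet({-7/3, -5/64, 9/83}, {-5/9, 9/53, 3, 6*sqrt(2)})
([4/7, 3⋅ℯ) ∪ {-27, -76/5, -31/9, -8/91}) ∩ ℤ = {-27} ∪ {1, 2, …, 8}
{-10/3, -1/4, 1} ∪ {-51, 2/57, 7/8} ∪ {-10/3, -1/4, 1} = {-51, -10/3, -1/4, 2/57, 7/8, 1}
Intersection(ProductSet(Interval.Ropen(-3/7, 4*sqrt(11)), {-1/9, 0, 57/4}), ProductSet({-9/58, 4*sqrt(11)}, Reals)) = ProductSet({-9/58}, {-1/9, 0, 57/4})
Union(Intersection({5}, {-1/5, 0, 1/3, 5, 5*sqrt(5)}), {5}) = {5}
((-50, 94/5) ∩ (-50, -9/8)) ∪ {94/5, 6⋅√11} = (-50, -9/8) ∪ {94/5, 6⋅√11}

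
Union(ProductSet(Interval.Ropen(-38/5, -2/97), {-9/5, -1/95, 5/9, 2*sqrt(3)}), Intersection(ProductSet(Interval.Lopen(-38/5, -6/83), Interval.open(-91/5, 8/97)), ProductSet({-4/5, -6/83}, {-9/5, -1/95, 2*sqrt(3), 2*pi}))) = ProductSet(Interval.Ropen(-38/5, -2/97), {-9/5, -1/95, 5/9, 2*sqrt(3)})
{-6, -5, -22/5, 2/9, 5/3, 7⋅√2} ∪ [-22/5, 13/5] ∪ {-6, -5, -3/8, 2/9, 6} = {-6, -5, 6, 7⋅√2} ∪ [-22/5, 13/5]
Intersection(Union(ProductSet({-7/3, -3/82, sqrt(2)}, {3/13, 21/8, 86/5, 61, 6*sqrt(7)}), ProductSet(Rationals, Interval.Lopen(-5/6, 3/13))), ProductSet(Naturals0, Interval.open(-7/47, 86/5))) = ProductSet(Naturals0, Interval.Lopen(-7/47, 3/13))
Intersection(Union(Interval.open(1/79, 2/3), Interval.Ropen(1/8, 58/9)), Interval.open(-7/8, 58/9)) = Interval.open(1/79, 58/9)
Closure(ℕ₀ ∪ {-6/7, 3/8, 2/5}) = {-6/7, 3/8, 2/5} ∪ ℕ₀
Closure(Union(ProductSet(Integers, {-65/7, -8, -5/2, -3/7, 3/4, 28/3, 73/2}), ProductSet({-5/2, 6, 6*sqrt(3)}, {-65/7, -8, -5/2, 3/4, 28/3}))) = Union(ProductSet({-5/2, 6, 6*sqrt(3)}, {-65/7, -8, -5/2, 3/4, 28/3}), ProductSet(Integers, {-65/7, -8, -5/2, -3/7, 3/4, 28/3, 73/2}))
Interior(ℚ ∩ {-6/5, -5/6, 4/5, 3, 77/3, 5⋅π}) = ∅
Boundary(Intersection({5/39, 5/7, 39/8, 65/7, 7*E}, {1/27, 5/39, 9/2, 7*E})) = {5/39, 7*E}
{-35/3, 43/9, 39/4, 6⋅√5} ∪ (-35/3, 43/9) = [-35/3, 43/9] ∪ {39/4, 6⋅√5}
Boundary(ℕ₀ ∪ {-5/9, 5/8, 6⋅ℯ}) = {-5/9, 5/8, 6⋅ℯ} ∪ ℕ₀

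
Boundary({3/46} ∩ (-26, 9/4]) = {3/46}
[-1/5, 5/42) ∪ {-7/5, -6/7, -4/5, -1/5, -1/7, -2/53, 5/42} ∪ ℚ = ℚ ∪ [-1/5, 5/42]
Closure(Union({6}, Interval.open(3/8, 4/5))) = Union({6}, Interval(3/8, 4/5))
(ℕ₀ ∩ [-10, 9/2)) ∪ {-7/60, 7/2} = {-7/60, 7/2} ∪ {0, 1, …, 4}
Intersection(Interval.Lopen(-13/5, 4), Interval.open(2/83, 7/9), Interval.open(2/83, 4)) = Interval.open(2/83, 7/9)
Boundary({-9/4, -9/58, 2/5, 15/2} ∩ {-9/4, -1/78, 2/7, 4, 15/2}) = {-9/4, 15/2}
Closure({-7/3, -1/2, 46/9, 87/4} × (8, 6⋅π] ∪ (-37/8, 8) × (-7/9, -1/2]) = ({-37/8, 8} × [-7/9, -1/2]) ∪ ([-37/8, 8] × {-7/9, -1/2}) ∪ ((-37/8, 8) × (-7/9, -1/2]) ∪ ({-7/3, -1/2, 46/9, 87/4} × [8, 6⋅π])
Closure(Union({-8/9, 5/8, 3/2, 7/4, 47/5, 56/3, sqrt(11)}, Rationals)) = Reals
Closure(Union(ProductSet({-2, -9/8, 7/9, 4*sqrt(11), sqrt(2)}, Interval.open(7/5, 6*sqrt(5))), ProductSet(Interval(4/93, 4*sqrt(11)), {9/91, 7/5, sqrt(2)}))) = Union(ProductSet({-2, -9/8, 7/9, 4*sqrt(11), sqrt(2)}, Interval(7/5, 6*sqrt(5))), ProductSet(Interval(4/93, 4*sqrt(11)), {9/91, 7/5, sqrt(2)}))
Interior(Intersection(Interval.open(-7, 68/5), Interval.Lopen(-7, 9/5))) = Interval.open(-7, 9/5)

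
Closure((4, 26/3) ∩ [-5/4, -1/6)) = ∅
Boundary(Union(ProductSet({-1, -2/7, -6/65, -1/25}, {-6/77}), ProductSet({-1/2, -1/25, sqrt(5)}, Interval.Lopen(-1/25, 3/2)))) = Union(ProductSet({-1/2, -1/25, sqrt(5)}, Interval(-1/25, 3/2)), ProductSet({-1, -2/7, -6/65, -1/25}, {-6/77}))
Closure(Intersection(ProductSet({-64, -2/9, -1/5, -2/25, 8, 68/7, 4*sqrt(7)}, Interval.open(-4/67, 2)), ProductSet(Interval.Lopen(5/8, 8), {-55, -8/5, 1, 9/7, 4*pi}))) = ProductSet({8}, {1, 9/7})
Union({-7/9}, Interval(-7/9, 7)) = Interval(-7/9, 7)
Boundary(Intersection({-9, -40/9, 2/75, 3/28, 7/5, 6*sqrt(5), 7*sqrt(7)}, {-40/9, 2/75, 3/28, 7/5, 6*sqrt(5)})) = {-40/9, 2/75, 3/28, 7/5, 6*sqrt(5)}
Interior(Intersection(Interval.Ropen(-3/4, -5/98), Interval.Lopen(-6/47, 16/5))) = Interval.open(-6/47, -5/98)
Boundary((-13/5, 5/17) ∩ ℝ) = {-13/5, 5/17}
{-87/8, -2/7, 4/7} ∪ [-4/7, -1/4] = {-87/8, 4/7} ∪ [-4/7, -1/4]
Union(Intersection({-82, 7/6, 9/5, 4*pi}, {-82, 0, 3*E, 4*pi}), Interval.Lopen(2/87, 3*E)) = Union({-82, 4*pi}, Interval.Lopen(2/87, 3*E))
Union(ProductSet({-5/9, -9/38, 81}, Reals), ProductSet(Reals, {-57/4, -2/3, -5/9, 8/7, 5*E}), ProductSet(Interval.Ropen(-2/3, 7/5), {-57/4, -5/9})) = Union(ProductSet({-5/9, -9/38, 81}, Reals), ProductSet(Reals, {-57/4, -2/3, -5/9, 8/7, 5*E}))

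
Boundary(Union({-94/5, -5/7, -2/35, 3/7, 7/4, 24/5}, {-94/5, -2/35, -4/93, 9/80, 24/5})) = {-94/5, -5/7, -2/35, -4/93, 9/80, 3/7, 7/4, 24/5}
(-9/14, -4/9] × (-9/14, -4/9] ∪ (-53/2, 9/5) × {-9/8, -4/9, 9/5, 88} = ((-53/2, 9/5) × {-9/8, -4/9, 9/5, 88}) ∪ ((-9/14, -4/9] × (-9/14, -4/9])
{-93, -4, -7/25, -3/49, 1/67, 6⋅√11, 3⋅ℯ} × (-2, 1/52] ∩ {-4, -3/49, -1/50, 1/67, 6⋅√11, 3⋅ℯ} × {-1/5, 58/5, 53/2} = {-4, -3/49, 1/67, 6⋅√11, 3⋅ℯ} × {-1/5}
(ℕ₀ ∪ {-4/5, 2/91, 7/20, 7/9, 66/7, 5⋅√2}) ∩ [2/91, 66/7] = {2/91, 7/20, 7/9, 66/7, 5⋅√2} ∪ {1, 2, …, 9}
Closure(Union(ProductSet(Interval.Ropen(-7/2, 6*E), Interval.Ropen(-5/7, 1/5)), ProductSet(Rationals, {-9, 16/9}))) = Union(ProductSet({-7/2, 6*E}, Interval(-5/7, 1/5)), ProductSet(Interval(-7/2, 6*E), {-5/7, 1/5}), ProductSet(Interval.Ropen(-7/2, 6*E), Interval.Ropen(-5/7, 1/5)), ProductSet(Reals, {-9, 16/9}))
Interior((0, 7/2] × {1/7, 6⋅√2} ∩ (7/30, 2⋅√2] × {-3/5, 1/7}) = ∅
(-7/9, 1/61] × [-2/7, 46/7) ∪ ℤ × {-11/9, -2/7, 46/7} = (ℤ × {-11/9, -2/7, 46/7}) ∪ ((-7/9, 1/61] × [-2/7, 46/7))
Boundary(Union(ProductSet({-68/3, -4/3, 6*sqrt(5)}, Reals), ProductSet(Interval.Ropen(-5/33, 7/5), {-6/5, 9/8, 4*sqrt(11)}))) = Union(ProductSet({-68/3, -4/3, 6*sqrt(5)}, Reals), ProductSet(Interval(-5/33, 7/5), {-6/5, 9/8, 4*sqrt(11)}))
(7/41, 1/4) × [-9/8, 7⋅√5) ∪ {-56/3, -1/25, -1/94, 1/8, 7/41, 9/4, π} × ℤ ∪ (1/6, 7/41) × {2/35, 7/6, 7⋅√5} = ({-56/3, -1/25, -1/94, 1/8, 7/41, 9/4, π} × ℤ) ∪ ((1/6, 7/41) × {2/35, 7/6, 7⋅√5}) ∪ ((7/41, 1/4) × [-9/8, 7⋅√5))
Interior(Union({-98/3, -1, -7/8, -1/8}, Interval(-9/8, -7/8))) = Interval.open(-9/8, -7/8)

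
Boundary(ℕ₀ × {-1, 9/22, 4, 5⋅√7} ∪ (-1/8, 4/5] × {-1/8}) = ([-1/8, 4/5] × {-1/8}) ∪ (ℕ₀ × {-1, 9/22, 4, 5⋅√7})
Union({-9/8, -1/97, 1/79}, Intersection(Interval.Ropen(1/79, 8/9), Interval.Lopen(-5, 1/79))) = {-9/8, -1/97, 1/79}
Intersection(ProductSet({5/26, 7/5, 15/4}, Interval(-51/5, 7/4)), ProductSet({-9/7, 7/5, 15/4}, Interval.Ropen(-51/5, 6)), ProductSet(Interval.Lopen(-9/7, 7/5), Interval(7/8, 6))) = ProductSet({7/5}, Interval(7/8, 7/4))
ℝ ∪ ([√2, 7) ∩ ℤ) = ℝ ∪ {2, 3, …, 6}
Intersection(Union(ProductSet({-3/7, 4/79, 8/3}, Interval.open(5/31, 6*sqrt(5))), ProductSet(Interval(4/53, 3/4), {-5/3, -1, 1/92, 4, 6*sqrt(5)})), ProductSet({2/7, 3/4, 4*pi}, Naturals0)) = ProductSet({2/7, 3/4}, {4})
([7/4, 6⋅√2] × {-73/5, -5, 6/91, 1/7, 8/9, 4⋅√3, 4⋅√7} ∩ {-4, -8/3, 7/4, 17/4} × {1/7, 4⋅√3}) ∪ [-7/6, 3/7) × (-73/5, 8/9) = ({7/4, 17/4} × {1/7, 4⋅√3}) ∪ ([-7/6, 3/7) × (-73/5, 8/9))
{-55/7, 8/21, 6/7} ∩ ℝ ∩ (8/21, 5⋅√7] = {6/7}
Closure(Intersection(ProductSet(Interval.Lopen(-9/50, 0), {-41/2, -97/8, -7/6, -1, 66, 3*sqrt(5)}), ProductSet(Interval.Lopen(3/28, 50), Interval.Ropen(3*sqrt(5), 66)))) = EmptySet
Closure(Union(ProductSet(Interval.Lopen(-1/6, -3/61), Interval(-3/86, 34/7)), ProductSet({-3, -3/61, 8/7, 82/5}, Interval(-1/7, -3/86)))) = Union(ProductSet({-3, -3/61, 8/7, 82/5}, Interval(-1/7, -3/86)), ProductSet(Interval(-1/6, -3/61), Interval(-3/86, 34/7)))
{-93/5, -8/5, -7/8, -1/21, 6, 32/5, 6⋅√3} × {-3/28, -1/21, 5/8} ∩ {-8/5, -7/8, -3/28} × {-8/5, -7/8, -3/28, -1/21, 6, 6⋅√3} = {-8/5, -7/8} × {-3/28, -1/21}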